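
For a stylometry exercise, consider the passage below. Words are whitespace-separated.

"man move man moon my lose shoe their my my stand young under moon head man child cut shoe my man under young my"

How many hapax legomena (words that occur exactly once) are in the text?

Frequencies: my:5, man:4, moon:2, shoe:2, young:2, under:2, move:1, lose:1, their:1, stand:1, head:1, child:1, cut:1
Hapax (freq=1): child, cut, head, lose, move, stand, their

7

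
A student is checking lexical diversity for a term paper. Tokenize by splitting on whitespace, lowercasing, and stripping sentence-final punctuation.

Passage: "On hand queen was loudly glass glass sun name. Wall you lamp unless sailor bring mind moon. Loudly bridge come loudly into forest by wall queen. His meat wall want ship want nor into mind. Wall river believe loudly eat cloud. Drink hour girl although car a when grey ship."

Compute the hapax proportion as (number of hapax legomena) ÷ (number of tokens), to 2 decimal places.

Frequencies: loudly:4, wall:4, queen:2, glass:2, mind:2, into:2, want:2, ship:2, on:1, hand:1, was:1, sun:1, name:1, you:1, lamp:1, unless:1, sailor:1, bring:1, moon:1, bridge:1, … (18 more, each freq 1)
Hapax count = 30; token count = 50.
Ratio = 30 / 50 = 0.60

0.60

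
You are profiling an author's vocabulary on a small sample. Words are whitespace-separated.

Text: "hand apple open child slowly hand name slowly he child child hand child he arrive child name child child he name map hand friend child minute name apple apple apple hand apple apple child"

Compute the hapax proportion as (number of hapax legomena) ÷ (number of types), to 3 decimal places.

Frequencies: child:9, apple:6, hand:5, name:4, he:3, slowly:2, open:1, arrive:1, map:1, friend:1, minute:1
Hapax count = 5; type count = 11.
Ratio = 5 / 11 = 0.455

0.455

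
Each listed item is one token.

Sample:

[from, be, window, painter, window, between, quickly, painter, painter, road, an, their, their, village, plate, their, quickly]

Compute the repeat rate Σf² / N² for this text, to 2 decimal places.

0.11

Frequencies: painter:3, their:3, window:2, quickly:2, from:1, be:1, between:1, road:1, an:1, village:1, plate:1
Σf² = 33; N² = 289
Repeat rate = 33 / 289 = 0.11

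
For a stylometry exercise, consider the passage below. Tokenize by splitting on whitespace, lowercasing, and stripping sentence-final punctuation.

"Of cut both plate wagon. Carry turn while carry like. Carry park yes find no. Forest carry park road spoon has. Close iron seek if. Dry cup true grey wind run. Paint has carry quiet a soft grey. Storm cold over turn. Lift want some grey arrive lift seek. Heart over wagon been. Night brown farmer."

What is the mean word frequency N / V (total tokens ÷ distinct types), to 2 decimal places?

1.30

N = 56 tokens, V = 43 types.
Mean frequency = N / V = 56 / 43 = 1.30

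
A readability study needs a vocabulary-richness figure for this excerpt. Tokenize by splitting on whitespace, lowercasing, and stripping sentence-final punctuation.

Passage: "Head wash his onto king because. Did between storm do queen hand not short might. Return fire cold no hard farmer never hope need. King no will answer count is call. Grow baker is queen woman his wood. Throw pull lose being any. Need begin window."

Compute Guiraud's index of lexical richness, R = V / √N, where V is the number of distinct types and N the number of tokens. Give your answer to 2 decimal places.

N = 46, V = 40.
√N = 6.782330
R = 40 / 6.782330 = 5.90

5.90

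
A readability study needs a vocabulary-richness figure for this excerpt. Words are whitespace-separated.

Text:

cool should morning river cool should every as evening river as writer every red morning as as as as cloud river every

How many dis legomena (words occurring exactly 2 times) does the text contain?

3

Frequencies: as:6, river:3, every:3, cool:2, should:2, morning:2, evening:1, writer:1, red:1, cloud:1
Words with frequency 2: cool, morning, should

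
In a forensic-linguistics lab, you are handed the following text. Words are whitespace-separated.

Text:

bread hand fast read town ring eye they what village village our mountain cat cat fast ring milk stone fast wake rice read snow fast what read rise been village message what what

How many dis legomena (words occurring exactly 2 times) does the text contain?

Frequencies: fast:4, what:4, read:3, village:3, ring:2, cat:2, bread:1, hand:1, town:1, eye:1, they:1, our:1, mountain:1, milk:1, stone:1, wake:1, rice:1, snow:1, rise:1, been:1, … (1 more, each freq 1)
Words with frequency 2: cat, ring

2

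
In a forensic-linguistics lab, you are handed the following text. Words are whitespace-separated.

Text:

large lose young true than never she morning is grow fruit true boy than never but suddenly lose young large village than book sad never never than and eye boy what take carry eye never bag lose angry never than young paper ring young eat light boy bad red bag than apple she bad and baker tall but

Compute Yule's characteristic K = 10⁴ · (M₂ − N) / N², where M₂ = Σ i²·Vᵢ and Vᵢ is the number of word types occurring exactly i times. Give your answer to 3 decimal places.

Frequencies: than:6, never:6, young:4, lose:3, boy:3, large:2, true:2, she:2, but:2, and:2, eye:2, bag:2, bad:2, morning:1, is:1, grow:1, fruit:1, suddenly:1, village:1, book:1, … (13 more, each freq 1)
N = 58. Frequency spectrum: V_1=20, V_2=8, V_3=2, V_4=1, V_6=2
M₂ = 1²·20 + 2²·8 + 3²·2 + 4²·1 + 6²·2 = 158
K = 10000 × (158 − 58) / 58² = 297.265

297.265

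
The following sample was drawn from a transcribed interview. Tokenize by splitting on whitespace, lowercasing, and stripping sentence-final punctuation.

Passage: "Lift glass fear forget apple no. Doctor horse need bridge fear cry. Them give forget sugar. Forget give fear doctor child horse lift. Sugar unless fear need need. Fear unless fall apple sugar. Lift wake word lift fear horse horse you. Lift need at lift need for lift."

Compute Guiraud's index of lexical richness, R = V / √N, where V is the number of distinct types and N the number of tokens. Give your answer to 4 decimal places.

3.1754

N = 48, V = 22.
√N = 6.928203
R = 22 / 6.928203 = 3.1754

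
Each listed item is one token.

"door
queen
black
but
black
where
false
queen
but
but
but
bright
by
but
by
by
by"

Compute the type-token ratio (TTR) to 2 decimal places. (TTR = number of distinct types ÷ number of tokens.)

0.47

N = 17 tokens, V = 8 types.
TTR = V / N = 8 / 17 = 0.47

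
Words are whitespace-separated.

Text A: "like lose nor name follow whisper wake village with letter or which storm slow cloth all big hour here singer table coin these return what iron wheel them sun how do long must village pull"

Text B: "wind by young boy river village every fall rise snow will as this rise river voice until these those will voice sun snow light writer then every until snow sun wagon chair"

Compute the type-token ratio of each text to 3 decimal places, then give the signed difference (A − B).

0.252

TTR(A) = 34/35 = 0.971
TTR(B) = 23/32 = 0.719
Difference = 0.971 − 0.719 = 0.252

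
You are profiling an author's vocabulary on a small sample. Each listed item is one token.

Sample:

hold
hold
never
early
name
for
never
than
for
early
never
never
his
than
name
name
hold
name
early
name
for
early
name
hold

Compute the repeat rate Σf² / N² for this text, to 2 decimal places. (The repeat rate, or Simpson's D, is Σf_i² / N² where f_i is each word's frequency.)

0.17

Frequencies: name:6, hold:4, never:4, early:4, for:3, than:2, his:1
Σf² = 98; N² = 576
Repeat rate = 98 / 576 = 0.17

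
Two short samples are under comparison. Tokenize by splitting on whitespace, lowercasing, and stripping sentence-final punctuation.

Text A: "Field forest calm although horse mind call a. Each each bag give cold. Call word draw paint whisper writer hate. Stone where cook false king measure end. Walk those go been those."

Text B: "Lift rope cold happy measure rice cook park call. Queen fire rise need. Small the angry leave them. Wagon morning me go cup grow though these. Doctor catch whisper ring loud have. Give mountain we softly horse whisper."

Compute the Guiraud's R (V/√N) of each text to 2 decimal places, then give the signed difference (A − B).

A: V=29, N=32, R=5.13
B: V=37, N=38, R=6.00
Difference = 5.13 − 6.00 = -0.87

-0.87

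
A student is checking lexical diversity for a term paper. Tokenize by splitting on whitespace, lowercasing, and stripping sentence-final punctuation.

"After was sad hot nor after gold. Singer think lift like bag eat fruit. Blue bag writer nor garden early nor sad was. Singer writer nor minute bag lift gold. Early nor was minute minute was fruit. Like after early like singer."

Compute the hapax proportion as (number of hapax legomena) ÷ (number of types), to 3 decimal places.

0.278

Frequencies: nor:5, was:4, after:3, singer:3, like:3, bag:3, early:3, minute:3, sad:2, gold:2, lift:2, fruit:2, writer:2, hot:1, think:1, eat:1, blue:1, garden:1
Hapax count = 5; type count = 18.
Ratio = 5 / 18 = 0.278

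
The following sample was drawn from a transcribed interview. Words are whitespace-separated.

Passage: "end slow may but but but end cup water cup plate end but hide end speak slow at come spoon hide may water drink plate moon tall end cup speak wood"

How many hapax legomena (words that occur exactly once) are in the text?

Frequencies: end:5, but:4, cup:3, slow:2, may:2, water:2, plate:2, hide:2, speak:2, at:1, come:1, spoon:1, drink:1, moon:1, tall:1, wood:1
Hapax (freq=1): at, come, drink, moon, spoon, tall, wood

7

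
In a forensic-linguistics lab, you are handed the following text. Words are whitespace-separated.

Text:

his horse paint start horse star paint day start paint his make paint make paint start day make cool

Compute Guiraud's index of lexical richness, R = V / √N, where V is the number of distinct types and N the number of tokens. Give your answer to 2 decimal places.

1.84

N = 19, V = 8.
√N = 4.358899
R = 8 / 4.358899 = 1.84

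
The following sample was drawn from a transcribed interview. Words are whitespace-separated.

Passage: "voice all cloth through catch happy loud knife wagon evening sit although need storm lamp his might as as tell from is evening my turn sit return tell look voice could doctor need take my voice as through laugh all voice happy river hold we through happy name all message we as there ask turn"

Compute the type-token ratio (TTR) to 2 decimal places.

0.65

N = 55 tokens, V = 36 types.
TTR = V / N = 36 / 55 = 0.65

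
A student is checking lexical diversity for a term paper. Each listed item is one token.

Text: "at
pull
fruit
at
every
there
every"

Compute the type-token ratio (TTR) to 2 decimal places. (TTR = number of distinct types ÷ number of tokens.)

0.71

N = 7 tokens, V = 5 types.
TTR = V / N = 5 / 7 = 0.71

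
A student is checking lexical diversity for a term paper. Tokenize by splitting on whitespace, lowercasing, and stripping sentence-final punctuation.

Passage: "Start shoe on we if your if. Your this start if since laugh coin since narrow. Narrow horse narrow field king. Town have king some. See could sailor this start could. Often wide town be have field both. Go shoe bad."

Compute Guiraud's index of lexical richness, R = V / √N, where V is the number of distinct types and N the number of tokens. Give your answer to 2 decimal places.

N = 41, V = 26.
√N = 6.403124
R = 26 / 6.403124 = 4.06

4.06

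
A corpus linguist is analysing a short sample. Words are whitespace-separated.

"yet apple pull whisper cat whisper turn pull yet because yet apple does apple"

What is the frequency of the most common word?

Frequencies: yet:3, apple:3, pull:2, whisper:2, cat:1, turn:1, because:1, does:1
Most common: 'yet' with frequency 3.

3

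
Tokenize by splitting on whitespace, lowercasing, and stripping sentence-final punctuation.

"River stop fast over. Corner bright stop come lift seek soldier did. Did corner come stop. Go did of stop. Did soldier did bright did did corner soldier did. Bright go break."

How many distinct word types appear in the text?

14

Distinct types: {break, bright, come, corner, did, fast, go, lift, of, over, river, seek, soldier, stop}
V = 14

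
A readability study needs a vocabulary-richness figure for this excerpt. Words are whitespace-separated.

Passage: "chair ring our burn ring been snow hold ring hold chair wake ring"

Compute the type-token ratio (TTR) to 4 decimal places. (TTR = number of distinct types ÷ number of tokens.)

N = 13 tokens, V = 8 types.
TTR = V / N = 8 / 13 = 0.6154

0.6154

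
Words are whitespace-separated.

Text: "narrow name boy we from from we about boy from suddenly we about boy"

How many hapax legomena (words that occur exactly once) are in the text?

3

Frequencies: boy:3, we:3, from:3, about:2, narrow:1, name:1, suddenly:1
Hapax (freq=1): name, narrow, suddenly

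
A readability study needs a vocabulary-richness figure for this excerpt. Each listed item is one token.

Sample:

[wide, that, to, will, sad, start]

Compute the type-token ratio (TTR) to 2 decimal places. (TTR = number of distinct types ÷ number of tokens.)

N = 6 tokens, V = 6 types.
TTR = V / N = 6 / 6 = 1.00

1.00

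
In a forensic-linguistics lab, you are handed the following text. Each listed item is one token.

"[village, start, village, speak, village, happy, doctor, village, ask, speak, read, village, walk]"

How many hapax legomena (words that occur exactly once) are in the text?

6

Frequencies: village:5, speak:2, start:1, happy:1, doctor:1, ask:1, read:1, walk:1
Hapax (freq=1): ask, doctor, happy, read, start, walk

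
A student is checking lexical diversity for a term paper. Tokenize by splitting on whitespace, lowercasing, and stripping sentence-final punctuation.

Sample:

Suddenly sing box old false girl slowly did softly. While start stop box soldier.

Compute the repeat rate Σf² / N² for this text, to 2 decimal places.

0.08

Frequencies: box:2, suddenly:1, sing:1, old:1, false:1, girl:1, slowly:1, did:1, softly:1, while:1, start:1, stop:1, soldier:1
Σf² = 16; N² = 196
Repeat rate = 16 / 196 = 0.08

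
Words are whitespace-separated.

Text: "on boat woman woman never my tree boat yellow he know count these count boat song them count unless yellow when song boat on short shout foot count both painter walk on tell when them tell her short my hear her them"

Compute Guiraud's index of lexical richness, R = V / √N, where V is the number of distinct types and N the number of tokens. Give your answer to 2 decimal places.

3.70

N = 42, V = 24.
√N = 6.480741
R = 24 / 6.480741 = 3.70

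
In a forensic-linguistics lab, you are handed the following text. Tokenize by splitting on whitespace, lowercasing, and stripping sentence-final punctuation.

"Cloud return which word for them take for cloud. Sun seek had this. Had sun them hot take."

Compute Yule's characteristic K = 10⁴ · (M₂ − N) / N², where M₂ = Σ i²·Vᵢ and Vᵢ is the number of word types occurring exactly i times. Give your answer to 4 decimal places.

370.3704

Frequencies: cloud:2, for:2, them:2, take:2, sun:2, had:2, return:1, which:1, word:1, seek:1, this:1, hot:1
N = 18. Frequency spectrum: V_1=6, V_2=6
M₂ = 1²·6 + 2²·6 = 30
K = 10000 × (30 − 18) / 18² = 370.3704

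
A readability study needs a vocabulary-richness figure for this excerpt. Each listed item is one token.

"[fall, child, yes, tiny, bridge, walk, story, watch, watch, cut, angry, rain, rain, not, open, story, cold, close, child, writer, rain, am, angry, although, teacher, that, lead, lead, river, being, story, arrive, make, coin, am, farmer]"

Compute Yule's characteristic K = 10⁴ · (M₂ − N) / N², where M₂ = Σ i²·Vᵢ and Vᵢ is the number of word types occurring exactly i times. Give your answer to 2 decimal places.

Frequencies: story:3, rain:3, child:2, watch:2, angry:2, am:2, lead:2, fall:1, yes:1, tiny:1, bridge:1, walk:1, cut:1, not:1, open:1, cold:1, close:1, writer:1, although:1, teacher:1, … (7 more, each freq 1)
N = 36. Frequency spectrum: V_1=20, V_2=5, V_3=2
M₂ = 1²·20 + 2²·5 + 3²·2 = 58
K = 10000 × (58 − 36) / 36² = 169.75

169.75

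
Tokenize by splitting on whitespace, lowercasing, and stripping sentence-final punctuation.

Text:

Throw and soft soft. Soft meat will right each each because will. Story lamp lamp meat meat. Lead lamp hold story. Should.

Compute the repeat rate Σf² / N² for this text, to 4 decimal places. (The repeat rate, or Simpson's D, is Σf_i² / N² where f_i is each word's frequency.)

Frequencies: soft:3, meat:3, lamp:3, will:2, each:2, story:2, throw:1, and:1, right:1, because:1, lead:1, hold:1, should:1
Σf² = 46; N² = 484
Repeat rate = 46 / 484 = 0.0950

0.0950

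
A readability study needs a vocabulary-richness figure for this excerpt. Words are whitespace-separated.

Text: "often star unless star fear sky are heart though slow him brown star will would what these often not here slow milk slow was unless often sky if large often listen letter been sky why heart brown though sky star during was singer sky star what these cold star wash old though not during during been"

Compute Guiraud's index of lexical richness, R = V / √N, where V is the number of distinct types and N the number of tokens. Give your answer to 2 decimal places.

N = 56, V = 30.
√N = 7.483315
R = 30 / 7.483315 = 4.01

4.01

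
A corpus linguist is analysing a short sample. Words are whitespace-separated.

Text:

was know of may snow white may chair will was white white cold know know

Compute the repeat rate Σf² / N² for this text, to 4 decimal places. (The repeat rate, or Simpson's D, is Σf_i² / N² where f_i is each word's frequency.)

0.1378

Frequencies: know:3, white:3, was:2, may:2, of:1, snow:1, chair:1, will:1, cold:1
Σf² = 31; N² = 225
Repeat rate = 31 / 225 = 0.1378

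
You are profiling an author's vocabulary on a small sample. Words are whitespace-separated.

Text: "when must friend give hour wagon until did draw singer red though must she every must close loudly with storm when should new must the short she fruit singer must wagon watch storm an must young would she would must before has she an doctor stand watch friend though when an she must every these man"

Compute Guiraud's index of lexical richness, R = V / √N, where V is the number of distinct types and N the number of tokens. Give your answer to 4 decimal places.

N = 56, V = 33.
√N = 7.483315
R = 33 / 7.483315 = 4.4098

4.4098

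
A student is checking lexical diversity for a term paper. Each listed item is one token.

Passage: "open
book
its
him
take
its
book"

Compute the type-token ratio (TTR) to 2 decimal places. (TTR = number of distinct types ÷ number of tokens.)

0.71

N = 7 tokens, V = 5 types.
TTR = V / N = 5 / 7 = 0.71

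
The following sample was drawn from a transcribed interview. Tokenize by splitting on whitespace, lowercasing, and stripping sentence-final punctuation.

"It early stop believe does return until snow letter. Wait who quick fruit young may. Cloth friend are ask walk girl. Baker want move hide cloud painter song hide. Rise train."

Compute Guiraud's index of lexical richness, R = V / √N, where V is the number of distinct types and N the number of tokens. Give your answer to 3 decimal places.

N = 31, V = 30.
√N = 5.567764
R = 30 / 5.567764 = 5.388

5.388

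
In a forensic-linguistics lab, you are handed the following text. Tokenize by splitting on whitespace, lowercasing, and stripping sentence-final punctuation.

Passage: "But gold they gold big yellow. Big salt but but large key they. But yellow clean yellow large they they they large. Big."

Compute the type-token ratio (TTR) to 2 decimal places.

0.39

N = 23 tokens, V = 9 types.
TTR = V / N = 9 / 23 = 0.39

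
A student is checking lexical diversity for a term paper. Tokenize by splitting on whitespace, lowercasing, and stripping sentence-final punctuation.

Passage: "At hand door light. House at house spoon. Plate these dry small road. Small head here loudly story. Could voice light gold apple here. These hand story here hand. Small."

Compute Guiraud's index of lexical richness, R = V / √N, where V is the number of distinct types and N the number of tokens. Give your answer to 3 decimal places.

N = 30, V = 19.
√N = 5.477226
R = 19 / 5.477226 = 3.469

3.469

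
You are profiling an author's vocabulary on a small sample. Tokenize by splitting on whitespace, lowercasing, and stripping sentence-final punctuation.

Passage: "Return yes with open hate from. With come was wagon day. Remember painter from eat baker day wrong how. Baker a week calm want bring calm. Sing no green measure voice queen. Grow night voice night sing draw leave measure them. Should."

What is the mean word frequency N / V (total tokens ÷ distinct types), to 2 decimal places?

N = 42 tokens, V = 33 types.
Mean frequency = N / V = 42 / 33 = 1.27

1.27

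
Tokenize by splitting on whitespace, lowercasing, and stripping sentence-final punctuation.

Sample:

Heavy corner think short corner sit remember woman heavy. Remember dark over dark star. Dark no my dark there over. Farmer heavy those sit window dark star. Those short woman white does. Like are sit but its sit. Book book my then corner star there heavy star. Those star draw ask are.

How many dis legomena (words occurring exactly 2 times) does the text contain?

Frequencies: dark:5, star:5, heavy:4, sit:4, corner:3, those:3, short:2, remember:2, woman:2, over:2, my:2, there:2, are:2, book:2, think:1, no:1, farmer:1, window:1, white:1, does:1, … (6 more, each freq 1)
Words with frequency 2: are, book, my, over, remember, short, there, woman

8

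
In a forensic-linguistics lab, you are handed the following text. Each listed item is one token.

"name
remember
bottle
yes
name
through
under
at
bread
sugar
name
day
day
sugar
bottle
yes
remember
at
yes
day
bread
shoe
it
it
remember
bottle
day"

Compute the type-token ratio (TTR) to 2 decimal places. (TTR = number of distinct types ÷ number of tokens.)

N = 27 tokens, V = 12 types.
TTR = V / N = 12 / 27 = 0.44

0.44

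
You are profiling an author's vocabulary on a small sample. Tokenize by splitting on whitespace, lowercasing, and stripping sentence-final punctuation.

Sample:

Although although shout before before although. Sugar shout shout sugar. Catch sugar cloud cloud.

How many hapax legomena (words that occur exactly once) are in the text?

1

Frequencies: although:3, shout:3, sugar:3, before:2, cloud:2, catch:1
Hapax (freq=1): catch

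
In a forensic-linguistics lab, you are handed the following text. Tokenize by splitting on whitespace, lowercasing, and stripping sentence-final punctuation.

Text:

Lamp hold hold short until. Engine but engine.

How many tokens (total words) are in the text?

Tokens: lamp, hold, hold, short, until, engine, but, engine
N = 8

8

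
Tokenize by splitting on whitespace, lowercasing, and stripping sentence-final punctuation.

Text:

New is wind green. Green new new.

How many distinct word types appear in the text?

4

Distinct types: {green, is, new, wind}
V = 4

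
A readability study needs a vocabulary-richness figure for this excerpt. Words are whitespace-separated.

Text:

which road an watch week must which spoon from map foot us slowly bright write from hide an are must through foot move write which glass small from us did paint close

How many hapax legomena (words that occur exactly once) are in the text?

Frequencies: which:3, from:3, an:2, must:2, foot:2, us:2, write:2, road:1, watch:1, week:1, spoon:1, map:1, slowly:1, bright:1, hide:1, are:1, through:1, move:1, glass:1, small:1, … (3 more, each freq 1)
Hapax (freq=1): are, bright, close, did, glass, hide, map, move, paint, road, slowly, small, spoon, through, watch, week

16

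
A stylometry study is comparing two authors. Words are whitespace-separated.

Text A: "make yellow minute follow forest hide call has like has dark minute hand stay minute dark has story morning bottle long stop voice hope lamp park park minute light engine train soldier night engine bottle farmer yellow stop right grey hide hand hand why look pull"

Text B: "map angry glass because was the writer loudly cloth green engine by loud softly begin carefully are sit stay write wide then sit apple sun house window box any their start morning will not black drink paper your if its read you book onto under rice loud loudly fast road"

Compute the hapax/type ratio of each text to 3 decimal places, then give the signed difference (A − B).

-0.248

A: hapax=22, V=32, ratio=0.688
B: hapax=44, V=47, ratio=0.936
Difference = 0.688 − 0.936 = -0.248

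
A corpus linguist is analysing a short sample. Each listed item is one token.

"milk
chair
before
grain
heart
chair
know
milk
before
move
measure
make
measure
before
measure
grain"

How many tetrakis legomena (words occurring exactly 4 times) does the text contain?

Frequencies: before:3, measure:3, milk:2, chair:2, grain:2, heart:1, know:1, move:1, make:1
Words with frequency 4: (none)

0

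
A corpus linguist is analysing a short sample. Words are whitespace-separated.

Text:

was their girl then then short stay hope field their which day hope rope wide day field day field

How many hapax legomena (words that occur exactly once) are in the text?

Frequencies: field:3, day:3, their:2, then:2, hope:2, was:1, girl:1, short:1, stay:1, which:1, rope:1, wide:1
Hapax (freq=1): girl, rope, short, stay, was, which, wide

7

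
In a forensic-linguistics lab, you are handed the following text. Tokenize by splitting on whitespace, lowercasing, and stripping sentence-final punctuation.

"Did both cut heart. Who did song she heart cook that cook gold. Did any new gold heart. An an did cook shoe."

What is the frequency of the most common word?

Frequencies: did:4, heart:3, cook:3, gold:2, an:2, both:1, cut:1, who:1, song:1, she:1, that:1, any:1, new:1, shoe:1
Most common: 'did' with frequency 4.

4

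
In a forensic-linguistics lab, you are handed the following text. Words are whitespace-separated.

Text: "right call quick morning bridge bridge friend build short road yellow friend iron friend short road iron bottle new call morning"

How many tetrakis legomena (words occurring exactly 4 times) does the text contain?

Frequencies: friend:3, call:2, morning:2, bridge:2, short:2, road:2, iron:2, right:1, quick:1, build:1, yellow:1, bottle:1, new:1
Words with frequency 4: (none)

0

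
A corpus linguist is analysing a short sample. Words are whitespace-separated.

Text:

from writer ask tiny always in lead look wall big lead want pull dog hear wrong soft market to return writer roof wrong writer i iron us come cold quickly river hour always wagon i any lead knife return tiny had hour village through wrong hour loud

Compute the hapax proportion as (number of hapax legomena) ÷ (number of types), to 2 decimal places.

0.77

Frequencies: writer:3, lead:3, wrong:3, hour:3, tiny:2, always:2, return:2, i:2, from:1, ask:1, in:1, look:1, wall:1, big:1, want:1, pull:1, dog:1, hear:1, soft:1, market:1, … (15 more, each freq 1)
Hapax count = 27; type count = 35.
Ratio = 27 / 35 = 0.77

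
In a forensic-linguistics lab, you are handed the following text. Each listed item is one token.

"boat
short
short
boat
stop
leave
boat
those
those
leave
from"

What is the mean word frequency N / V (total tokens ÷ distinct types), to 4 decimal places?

1.8333

N = 11 tokens, V = 6 types.
Mean frequency = N / V = 11 / 6 = 1.8333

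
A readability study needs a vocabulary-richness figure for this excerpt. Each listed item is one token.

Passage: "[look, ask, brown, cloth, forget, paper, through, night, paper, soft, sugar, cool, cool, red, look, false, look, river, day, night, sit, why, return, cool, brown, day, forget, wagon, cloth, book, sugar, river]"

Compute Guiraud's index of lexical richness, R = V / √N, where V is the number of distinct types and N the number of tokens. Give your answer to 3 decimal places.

3.536

N = 32, V = 20.
√N = 5.656854
R = 20 / 5.656854 = 3.536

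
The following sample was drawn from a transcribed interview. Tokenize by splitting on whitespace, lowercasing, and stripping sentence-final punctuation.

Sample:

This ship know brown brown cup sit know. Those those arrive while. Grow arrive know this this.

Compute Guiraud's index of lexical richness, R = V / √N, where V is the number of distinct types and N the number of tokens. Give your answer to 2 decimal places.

2.43

N = 17, V = 10.
√N = 4.123106
R = 10 / 4.123106 = 2.43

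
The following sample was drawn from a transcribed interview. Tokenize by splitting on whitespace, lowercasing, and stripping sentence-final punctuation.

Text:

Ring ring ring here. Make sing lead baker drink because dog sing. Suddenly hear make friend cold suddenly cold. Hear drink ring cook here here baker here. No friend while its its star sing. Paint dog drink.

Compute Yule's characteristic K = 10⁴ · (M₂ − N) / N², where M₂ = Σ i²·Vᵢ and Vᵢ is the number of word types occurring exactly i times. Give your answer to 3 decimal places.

Frequencies: ring:4, here:4, sing:3, drink:3, make:2, baker:2, dog:2, suddenly:2, hear:2, friend:2, cold:2, its:2, lead:1, because:1, cook:1, no:1, while:1, star:1, paint:1
N = 37. Frequency spectrum: V_1=7, V_2=8, V_3=2, V_4=2
M₂ = 1²·7 + 2²·8 + 3²·2 + 4²·2 = 89
K = 10000 × (89 − 37) / 37² = 379.839

379.839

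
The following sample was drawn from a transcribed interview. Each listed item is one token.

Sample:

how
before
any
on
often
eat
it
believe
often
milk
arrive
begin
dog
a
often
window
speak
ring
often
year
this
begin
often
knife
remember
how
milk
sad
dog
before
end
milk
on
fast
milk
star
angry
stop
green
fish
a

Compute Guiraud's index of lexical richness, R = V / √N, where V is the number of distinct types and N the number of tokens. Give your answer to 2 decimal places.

N = 41, V = 28.
√N = 6.403124
R = 28 / 6.403124 = 4.37

4.37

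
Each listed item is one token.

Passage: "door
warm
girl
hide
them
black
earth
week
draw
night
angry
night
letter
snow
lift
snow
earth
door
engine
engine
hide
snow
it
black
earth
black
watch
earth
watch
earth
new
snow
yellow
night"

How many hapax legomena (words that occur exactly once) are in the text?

Frequencies: earth:5, snow:4, black:3, night:3, door:2, hide:2, engine:2, watch:2, warm:1, girl:1, them:1, week:1, draw:1, angry:1, letter:1, lift:1, it:1, new:1, yellow:1
Hapax (freq=1): angry, draw, girl, it, letter, lift, new, them, warm, week, yellow

11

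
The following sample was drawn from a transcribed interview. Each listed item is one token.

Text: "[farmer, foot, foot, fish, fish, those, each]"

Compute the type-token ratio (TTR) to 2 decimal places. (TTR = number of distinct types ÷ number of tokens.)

0.71

N = 7 tokens, V = 5 types.
TTR = V / N = 5 / 7 = 0.71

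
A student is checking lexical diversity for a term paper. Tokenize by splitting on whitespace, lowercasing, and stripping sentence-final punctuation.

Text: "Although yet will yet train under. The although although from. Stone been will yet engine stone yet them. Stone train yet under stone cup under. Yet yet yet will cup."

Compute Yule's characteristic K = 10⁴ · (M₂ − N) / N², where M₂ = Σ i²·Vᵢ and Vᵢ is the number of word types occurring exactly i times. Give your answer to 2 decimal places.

Frequencies: yet:8, stone:4, although:3, will:3, under:3, train:2, cup:2, the:1, from:1, been:1, engine:1, them:1
N = 30. Frequency spectrum: V_1=5, V_2=2, V_3=3, V_4=1, V_8=1
M₂ = 1²·5 + 2²·2 + 3²·3 + 4²·1 + 8²·1 = 120
K = 10000 × (120 − 30) / 30² = 1000.00

1000.00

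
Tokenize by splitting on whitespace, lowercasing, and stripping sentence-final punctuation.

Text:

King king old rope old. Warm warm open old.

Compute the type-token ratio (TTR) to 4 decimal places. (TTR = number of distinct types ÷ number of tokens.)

N = 9 tokens, V = 5 types.
TTR = V / N = 5 / 9 = 0.5556

0.5556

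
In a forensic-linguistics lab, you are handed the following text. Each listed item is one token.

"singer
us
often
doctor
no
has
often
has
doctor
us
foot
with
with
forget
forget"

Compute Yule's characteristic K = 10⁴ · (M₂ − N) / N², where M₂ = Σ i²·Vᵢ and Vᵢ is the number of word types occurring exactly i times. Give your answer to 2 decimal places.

533.33

Frequencies: us:2, often:2, doctor:2, has:2, with:2, forget:2, singer:1, no:1, foot:1
N = 15. Frequency spectrum: V_1=3, V_2=6
M₂ = 1²·3 + 2²·6 = 27
K = 10000 × (27 − 15) / 15² = 533.33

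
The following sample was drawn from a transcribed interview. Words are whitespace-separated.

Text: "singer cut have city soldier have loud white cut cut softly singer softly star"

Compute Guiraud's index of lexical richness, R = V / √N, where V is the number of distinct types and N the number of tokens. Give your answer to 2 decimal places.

2.41

N = 14, V = 9.
√N = 3.741657
R = 9 / 3.741657 = 2.41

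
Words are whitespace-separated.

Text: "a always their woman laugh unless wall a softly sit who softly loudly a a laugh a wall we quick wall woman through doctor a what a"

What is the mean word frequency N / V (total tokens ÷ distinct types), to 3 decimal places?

1.688

N = 27 tokens, V = 16 types.
Mean frequency = N / V = 27 / 16 = 1.688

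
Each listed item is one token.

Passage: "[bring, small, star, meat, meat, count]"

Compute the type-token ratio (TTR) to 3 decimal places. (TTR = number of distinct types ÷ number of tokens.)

N = 6 tokens, V = 5 types.
TTR = V / N = 5 / 6 = 0.833

0.833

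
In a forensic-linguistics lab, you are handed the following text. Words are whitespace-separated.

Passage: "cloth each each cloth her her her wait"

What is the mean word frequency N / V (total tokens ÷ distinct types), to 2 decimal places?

N = 8 tokens, V = 4 types.
Mean frequency = N / V = 8 / 4 = 2.00

2.00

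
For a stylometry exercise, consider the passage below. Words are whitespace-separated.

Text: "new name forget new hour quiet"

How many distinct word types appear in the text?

5

Distinct types: {forget, hour, name, new, quiet}
V = 5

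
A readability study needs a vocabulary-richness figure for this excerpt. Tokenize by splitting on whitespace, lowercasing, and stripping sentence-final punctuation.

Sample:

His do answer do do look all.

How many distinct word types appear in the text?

5

Distinct types: {all, answer, do, his, look}
V = 5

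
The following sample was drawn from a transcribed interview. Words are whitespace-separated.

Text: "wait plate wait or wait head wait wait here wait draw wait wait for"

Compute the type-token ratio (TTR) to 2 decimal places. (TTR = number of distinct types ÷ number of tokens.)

0.50

N = 14 tokens, V = 7 types.
TTR = V / N = 7 / 14 = 0.50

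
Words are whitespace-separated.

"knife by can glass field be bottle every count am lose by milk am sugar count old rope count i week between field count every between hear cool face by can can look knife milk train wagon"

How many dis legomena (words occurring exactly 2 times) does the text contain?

Frequencies: count:4, by:3, can:3, knife:2, field:2, every:2, am:2, milk:2, between:2, glass:1, be:1, bottle:1, lose:1, sugar:1, old:1, rope:1, i:1, week:1, hear:1, cool:1, … (4 more, each freq 1)
Words with frequency 2: am, between, every, field, knife, milk

6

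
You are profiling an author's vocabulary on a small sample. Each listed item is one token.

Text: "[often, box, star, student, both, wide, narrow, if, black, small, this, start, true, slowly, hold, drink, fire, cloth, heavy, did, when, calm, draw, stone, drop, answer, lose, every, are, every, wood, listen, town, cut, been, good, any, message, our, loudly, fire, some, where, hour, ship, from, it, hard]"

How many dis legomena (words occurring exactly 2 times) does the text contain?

Frequencies: fire:2, every:2, often:1, box:1, star:1, student:1, both:1, wide:1, narrow:1, if:1, black:1, small:1, this:1, start:1, true:1, slowly:1, hold:1, drink:1, cloth:1, heavy:1, … (26 more, each freq 1)
Words with frequency 2: every, fire

2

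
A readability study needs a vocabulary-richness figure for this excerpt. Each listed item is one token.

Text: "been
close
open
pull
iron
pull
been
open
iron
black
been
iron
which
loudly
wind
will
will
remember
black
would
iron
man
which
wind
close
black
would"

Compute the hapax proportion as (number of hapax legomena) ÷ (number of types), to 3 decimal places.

Frequencies: iron:4, been:3, black:3, close:2, open:2, pull:2, which:2, wind:2, will:2, would:2, loudly:1, remember:1, man:1
Hapax count = 3; type count = 13.
Ratio = 3 / 13 = 0.231

0.231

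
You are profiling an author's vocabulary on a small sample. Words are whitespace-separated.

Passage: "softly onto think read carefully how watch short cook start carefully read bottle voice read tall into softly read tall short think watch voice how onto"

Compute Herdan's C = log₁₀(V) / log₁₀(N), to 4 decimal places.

0.8100

N = 26, V = 14.
log₁₀(V) = 1.146128, log₁₀(N) = 1.414973
C = 1.146128 / 1.414973 = 0.8100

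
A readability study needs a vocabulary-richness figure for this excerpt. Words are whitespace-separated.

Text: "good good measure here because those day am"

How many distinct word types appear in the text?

7

Distinct types: {am, because, day, good, here, measure, those}
V = 7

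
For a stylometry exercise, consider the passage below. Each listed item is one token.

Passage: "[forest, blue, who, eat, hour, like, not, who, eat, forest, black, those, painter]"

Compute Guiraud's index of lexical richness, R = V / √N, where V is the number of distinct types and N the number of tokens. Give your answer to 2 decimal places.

N = 13, V = 10.
√N = 3.605551
R = 10 / 3.605551 = 2.77

2.77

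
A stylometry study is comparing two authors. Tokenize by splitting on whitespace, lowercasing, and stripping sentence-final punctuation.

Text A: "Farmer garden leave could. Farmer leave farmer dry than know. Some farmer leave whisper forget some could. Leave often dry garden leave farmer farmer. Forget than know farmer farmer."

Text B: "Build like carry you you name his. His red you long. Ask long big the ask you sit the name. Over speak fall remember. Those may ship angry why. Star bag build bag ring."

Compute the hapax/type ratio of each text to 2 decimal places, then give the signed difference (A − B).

-0.49

A: hapax=2, V=11, ratio=0.18
B: hapax=16, V=24, ratio=0.67
Difference = 0.18 − 0.67 = -0.49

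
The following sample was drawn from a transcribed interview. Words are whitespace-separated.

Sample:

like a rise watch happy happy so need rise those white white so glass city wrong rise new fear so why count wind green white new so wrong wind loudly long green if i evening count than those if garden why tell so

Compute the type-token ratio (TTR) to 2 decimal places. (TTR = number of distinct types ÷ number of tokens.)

0.60

N = 43 tokens, V = 26 types.
TTR = V / N = 26 / 43 = 0.60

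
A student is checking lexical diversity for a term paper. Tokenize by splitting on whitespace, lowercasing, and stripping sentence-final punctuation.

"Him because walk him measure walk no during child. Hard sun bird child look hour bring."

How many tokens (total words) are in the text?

Tokens: him, because, walk, him, measure, walk, no, during, child, hard, sun, bird, child, look, hour, bring
N = 16

16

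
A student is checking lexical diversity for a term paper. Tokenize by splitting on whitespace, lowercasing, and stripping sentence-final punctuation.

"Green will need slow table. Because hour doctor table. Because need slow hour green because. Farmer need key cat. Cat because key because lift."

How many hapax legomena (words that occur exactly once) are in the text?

4

Frequencies: because:5, need:3, green:2, slow:2, table:2, hour:2, key:2, cat:2, will:1, doctor:1, farmer:1, lift:1
Hapax (freq=1): doctor, farmer, lift, will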